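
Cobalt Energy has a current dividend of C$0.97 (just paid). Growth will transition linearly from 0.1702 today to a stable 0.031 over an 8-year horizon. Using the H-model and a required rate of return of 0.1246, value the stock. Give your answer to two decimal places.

C$16.45

H-model: P₀ = D₀[(1+g_L) + H(g_S−g_L)]/(r−g_L), with H = 8/2 = 4.
P₀ = 0.97 × [(1+0.031) + 4×(0.1702−0.031)] / (0.1246−0.031)
   = 0.97 × 1.5878 / 0.0936 = 16.4548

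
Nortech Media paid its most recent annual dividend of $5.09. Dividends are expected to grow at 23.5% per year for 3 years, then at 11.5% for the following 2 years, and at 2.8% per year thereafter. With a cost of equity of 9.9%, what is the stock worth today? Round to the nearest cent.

Three-stage DDM. Project D₁…D_5; terminal Gordon value at t=5 with g = 0.028; discount at r = 0.099.
D_1 = 6.2861
D_2 = 7.7634
D_3 = 9.5878
D_4 = 10.6904
D_5 = 11.9198
TV_5 = 12.2535/(0.099−0.028) = 172.5850
P₀ = Σ Dₜ/(1+r)ᵗ + TV_5/(1+r)^5 = 141.7842

$141.78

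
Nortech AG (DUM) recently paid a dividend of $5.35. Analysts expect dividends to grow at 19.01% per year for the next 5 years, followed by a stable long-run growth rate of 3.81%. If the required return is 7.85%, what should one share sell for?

Two-stage DDM. Project D₁…D_5 at 0.1901, terminal growth 0.0381, discount at r = 0.0785.
D_1 = 6.3670
D_2 = 7.5774
D_3 = 9.0179
D_4 = 10.7322
D_5 = 12.7724
Terminal value at t=5: TV = D_6/(r−g) = 13.2590/(0.0785−0.0381) = 328.1927
P₀ = 6.3670/(1+0.0785)^1 + 7.5774/(1+0.0785)^2 + 9.0179/(1+0.0785)^3 + 10.7322/(1+0.0785)^4 + 12.7724/(1+0.0785)^5 + 328.1927/(1+0.0785)^5 = 261.2124

$261.21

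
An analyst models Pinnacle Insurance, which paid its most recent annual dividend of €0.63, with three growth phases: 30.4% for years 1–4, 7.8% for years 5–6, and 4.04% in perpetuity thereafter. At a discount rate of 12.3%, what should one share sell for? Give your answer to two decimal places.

€19.16

Three-stage DDM. Project D₁…D_6; terminal Gordon value at t=6 with g = 0.0404; discount at r = 0.123.
D_1 = 0.8215
D_2 = 1.0713
D_3 = 1.3969
D_4 = 1.8216
D_5 = 1.9637
D_6 = 2.1168
TV_6 = 2.2024/(0.123−0.0404) = 26.6630
P₀ = Σ Dₜ/(1+r)ᵗ + TV_6/(1+r)^6 = 19.1607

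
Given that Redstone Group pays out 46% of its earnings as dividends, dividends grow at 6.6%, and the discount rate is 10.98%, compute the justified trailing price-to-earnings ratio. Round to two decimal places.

Justified trailing P/E = b(1+g)/(r−g) = 0.46×(1+0.066)/(0.1098−0.066) = 11.1954

11.20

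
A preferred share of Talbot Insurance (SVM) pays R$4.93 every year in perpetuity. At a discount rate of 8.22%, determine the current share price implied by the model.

Zero-growth DDM (perpetuity): P₀ = D/r = 4.93 / 0.0822 = 59.9757

R$59.98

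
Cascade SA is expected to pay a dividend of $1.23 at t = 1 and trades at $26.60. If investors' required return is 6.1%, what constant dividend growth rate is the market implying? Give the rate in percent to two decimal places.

From P₀ = D₁/(r − g), the implied growth is g = r − D₁/P₀.
g = 0.061 − 1.23/26.60 = 0.061 − 0.04624 = 0.01476

1.48%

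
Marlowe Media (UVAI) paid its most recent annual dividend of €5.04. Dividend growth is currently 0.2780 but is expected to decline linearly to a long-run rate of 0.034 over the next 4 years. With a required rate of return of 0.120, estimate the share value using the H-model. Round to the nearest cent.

H-model: P₀ = D₀[(1+g_L) + H(g_S−g_L)]/(r−g_L), with H = 4/2 = 2.
P₀ = 5.04 × [(1+0.034) + 2×(0.278−0.034)] / (0.12−0.034)
   = 5.04 × 1.5220 / 0.086 = 89.1963

€89.20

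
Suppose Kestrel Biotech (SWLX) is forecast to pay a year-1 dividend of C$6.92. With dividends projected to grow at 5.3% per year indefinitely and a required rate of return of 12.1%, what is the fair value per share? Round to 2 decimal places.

C$101.76

Gordon growth model: P₀ = D₁/(r − g), with D₁ = 6.92 given directly.
P₀ = 6.9200 / (0.121 − 0.053) = 6.9200 / 0.068 = 101.7647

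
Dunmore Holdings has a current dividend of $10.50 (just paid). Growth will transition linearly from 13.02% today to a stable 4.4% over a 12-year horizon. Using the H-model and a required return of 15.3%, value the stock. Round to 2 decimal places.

H-model: P₀ = D₀[(1+g_L) + H(g_S−g_L)]/(r−g_L), with H = 12/2 = 6.
P₀ = 10.50 × [(1+0.044) + 6×(0.1302−0.044)] / (0.153−0.044)
   = 10.50 × 1.5612 / 0.109 = 150.3908

$150.39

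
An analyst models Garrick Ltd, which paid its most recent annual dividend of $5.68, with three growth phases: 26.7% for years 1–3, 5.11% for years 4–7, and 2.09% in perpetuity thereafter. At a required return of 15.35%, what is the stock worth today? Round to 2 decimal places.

Three-stage DDM. Project D₁…D_7; terminal Gordon value at t=7 with g = 0.0209; discount at r = 0.1535.
D_1 = 7.1966
D_2 = 9.1180
D_3 = 11.5526
D_4 = 12.1429
D_5 = 12.7634
D_6 = 13.4156
D_7 = 14.1011
TV_7 = 14.3959/(0.1535−0.0209) = 108.5660
P₀ = Σ Dₜ/(1+r)ᵗ + TV_7/(1+r)^7 = 84.5672

$84.57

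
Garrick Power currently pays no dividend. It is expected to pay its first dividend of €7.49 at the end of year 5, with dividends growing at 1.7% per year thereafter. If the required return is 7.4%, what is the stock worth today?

€98.76

Deferred-dividend DDM. At t=4 the remaining stream is a growing perpetuity with first payment D_5 = 7.49.
V_4 = D_5/(r−g) = 7.49/(0.074−0.017) = 131.4035
P₀ = V_4/(1+r)^4 = 131.4035/(1+0.074)^4 = 98.7620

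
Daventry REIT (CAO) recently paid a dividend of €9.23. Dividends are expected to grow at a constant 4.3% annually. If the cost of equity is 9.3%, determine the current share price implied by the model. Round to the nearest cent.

Gordon growth model: P₀ = D₁/(r − g). D₁ = 9.23 × (1 + 0.043) = 9.6269.
P₀ = 9.6269 / (0.093 − 0.043) = 9.6269 / 0.05 = 192.5378

€192.54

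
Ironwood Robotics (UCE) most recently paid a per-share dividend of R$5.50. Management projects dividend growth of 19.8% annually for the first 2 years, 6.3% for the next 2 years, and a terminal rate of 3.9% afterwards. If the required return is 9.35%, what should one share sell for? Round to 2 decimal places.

Three-stage DDM. Project D₁…D_4; terminal Gordon value at t=4 with g = 0.039; discount at r = 0.0935.
D_1 = 6.5890
D_2 = 7.8936
D_3 = 8.3909
D_4 = 8.9195
TV_4 = 9.2674/(0.0935−0.039) = 170.0442
P₀ = Σ Dₜ/(1+r)ᵗ + TV_4/(1+r)^4 = 144.2114

R$144.21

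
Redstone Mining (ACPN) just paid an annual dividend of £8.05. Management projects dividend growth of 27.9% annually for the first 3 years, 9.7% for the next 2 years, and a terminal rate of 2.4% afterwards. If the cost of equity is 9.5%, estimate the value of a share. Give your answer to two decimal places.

£244.63

Three-stage DDM. Project D₁…D_5; terminal Gordon value at t=5 with g = 0.024; discount at r = 0.095.
D_1 = 10.2959
D_2 = 13.1685
D_3 = 16.8425
D_4 = 18.4763
D_5 = 20.2685
TV_5 = 20.7549/(0.095−0.024) = 292.3226
P₀ = Σ Dₜ/(1+r)ᵗ + TV_5/(1+r)^5 = 244.6317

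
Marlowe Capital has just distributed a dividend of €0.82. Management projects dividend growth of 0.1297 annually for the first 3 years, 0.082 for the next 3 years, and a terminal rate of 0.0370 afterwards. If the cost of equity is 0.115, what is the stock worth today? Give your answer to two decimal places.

€15.30

Three-stage DDM. Project D₁…D_6; terminal Gordon value at t=6 with g = 0.037; discount at r = 0.115.
D_1 = 0.9264
D_2 = 1.0465
D_3 = 1.1822
D_4 = 1.2792
D_5 = 1.3841
D_6 = 1.4976
TV_6 = 1.5530/(0.115−0.037) = 19.9099
P₀ = Σ Dₜ/(1+r)ᵗ + TV_6/(1+r)^6 = 15.2970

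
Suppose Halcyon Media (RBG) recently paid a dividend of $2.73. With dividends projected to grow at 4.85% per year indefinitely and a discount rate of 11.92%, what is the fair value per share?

$40.49

Gordon growth model: P₀ = D₁/(r − g). D₁ = 2.73 × (1 + 0.0485) = 2.8624.
P₀ = 2.8624 / (0.1192 − 0.0485) = 2.8624 / 0.0707 = 40.4866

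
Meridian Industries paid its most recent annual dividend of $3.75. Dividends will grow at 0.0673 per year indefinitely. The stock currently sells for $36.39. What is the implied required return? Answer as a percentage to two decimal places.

17.73%

Rearranging the constant-growth DDM: r = D₁/P₀ + g.
D₁ = 3.75 × (1 + 0.0673) = 4.0024.
r = 4.0024 / 36.39 + 0.0673 = 0.10999 + 0.0673 = 0.17729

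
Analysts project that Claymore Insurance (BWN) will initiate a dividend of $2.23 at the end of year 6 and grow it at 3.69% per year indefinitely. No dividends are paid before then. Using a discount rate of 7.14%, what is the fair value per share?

Deferred-dividend DDM. At t=5 the remaining stream is a growing perpetuity with first payment D_6 = 2.23.
V_5 = D_6/(r−g) = 2.23/(0.0714−0.0369) = 64.6377
P₀ = V_5/(1+r)^5 = 64.6377/(1+0.0714)^5 = 45.7855

$45.79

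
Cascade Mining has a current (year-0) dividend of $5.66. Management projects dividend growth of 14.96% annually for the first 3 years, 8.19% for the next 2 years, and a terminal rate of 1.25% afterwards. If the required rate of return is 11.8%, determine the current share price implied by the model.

$84.98

Three-stage DDM. Project D₁…D_5; terminal Gordon value at t=5 with g = 0.0125; discount at r = 0.118.
D_1 = 6.5067
D_2 = 7.4801
D_3 = 8.5992
D_4 = 9.3034
D_5 = 10.0654
TV_5 = 10.1912/(0.118−0.0125) = 96.5992
P₀ = Σ Dₜ/(1+r)ᵗ + TV_5/(1+r)^5 = 84.9807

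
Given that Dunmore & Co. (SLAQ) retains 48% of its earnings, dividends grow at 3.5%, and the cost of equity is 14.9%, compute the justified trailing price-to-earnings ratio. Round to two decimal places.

Payout ratio b = 1 − 0.48 = 0.52.
Justified trailing P/E = b(1+g)/(r−g) = 0.52×(1+0.035)/(0.149−0.035) = 4.7211

4.72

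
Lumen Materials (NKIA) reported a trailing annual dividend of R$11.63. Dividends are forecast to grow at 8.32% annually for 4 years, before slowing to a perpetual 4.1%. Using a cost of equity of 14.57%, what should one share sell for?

Two-stage DDM. Project D₁…D_4 at 0.0832, terminal growth 0.041, discount at r = 0.1457.
D_1 = 12.5976
D_2 = 13.6457
D_3 = 14.7811
D_4 = 16.0108
Terminal value at t=4: TV = D_5/(r−g) = 16.6673/(0.1457−0.041) = 159.1909
P₀ = 12.5976/(1+0.1457)^1 + 13.6457/(1+0.1457)^2 + 14.7811/(1+0.1457)^3 + 16.0108/(1+0.1457)^4 + 159.1909/(1+0.1457)^4 = 132.9045

R$132.90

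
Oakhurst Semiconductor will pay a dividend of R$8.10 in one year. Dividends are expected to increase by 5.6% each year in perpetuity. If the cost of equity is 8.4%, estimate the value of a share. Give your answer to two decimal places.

Gordon growth model: P₀ = D₁/(r − g), with D₁ = 8.10 given directly.
P₀ = 8.1000 / (0.084 − 0.056) = 8.1000 / 0.028 = 289.2857

R$289.29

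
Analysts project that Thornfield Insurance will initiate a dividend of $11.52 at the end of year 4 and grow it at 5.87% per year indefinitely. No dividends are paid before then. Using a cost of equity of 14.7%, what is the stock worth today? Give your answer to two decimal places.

Deferred-dividend DDM. At t=3 the remaining stream is a growing perpetuity with first payment D_4 = 11.52.
V_3 = D_4/(r−g) = 11.52/(0.147−0.0587) = 130.4643
P₀ = V_3/(1+r)^3 = 130.4643/(1+0.147)^3 = 86.4573

$86.46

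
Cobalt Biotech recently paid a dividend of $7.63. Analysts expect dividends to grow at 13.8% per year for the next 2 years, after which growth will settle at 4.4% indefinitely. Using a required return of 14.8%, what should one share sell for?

Two-stage DDM. Project D₁…D_2 at 0.138, terminal growth 0.044, discount at r = 0.148.
D_1 = 8.6829
D_2 = 9.8812
Terminal value at t=2: TV = D_3/(r−g) = 10.3160/(0.148−0.044) = 99.1919
P₀ = 8.6829/(1+0.148)^1 + 9.8812/(1+0.148)^2 + 99.1919/(1+0.148)^2 = 90.3261

$90.33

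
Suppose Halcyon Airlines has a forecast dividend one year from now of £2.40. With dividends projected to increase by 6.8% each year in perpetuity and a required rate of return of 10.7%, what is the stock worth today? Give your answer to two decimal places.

Gordon growth model: P₀ = D₁/(r − g), with D₁ = 2.40 given directly.
P₀ = 2.4000 / (0.107 − 0.068) = 2.4000 / 0.039 = 61.5385

£61.54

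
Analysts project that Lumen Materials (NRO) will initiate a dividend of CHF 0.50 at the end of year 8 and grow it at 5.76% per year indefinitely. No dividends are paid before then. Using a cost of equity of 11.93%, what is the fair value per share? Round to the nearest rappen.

Deferred-dividend DDM. At t=7 the remaining stream is a growing perpetuity with first payment D_8 = 0.50.
V_7 = D_8/(r−g) = 0.50/(0.1193−0.0576) = 8.1037
P₀ = V_7/(1+r)^7 = 8.1037/(1+0.1193)^7 = 3.6818

CHF 3.68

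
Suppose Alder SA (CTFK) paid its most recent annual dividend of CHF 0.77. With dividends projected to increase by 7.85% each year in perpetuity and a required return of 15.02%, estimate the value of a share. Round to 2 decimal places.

Gordon growth model: P₀ = D₁/(r − g). D₁ = 0.77 × (1 + 0.0785) = 0.8304.
P₀ = 0.8304 / (0.1502 − 0.0785) = 0.8304 / 0.0717 = 11.5822

CHF 11.58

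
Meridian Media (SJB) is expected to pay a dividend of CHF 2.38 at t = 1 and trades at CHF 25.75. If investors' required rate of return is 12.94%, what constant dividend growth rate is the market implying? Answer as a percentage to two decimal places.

3.70%

From P₀ = D₁/(r − g), the implied growth is g = r − D₁/P₀.
g = 0.1294 − 2.38/25.75 = 0.1294 − 0.09243 = 0.03697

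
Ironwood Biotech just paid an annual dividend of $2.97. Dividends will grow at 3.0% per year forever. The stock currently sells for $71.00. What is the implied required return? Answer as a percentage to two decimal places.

Rearranging the constant-growth DDM: r = D₁/P₀ + g.
D₁ = 2.97 × (1 + 0.03) = 3.0591.
r = 3.0591 / 71.00 + 0.03 = 0.04309 + 0.03 = 0.07309

7.31%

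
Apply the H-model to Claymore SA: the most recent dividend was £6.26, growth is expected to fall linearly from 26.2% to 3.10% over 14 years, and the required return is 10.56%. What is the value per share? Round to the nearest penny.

£222.20

H-model: P₀ = D₀[(1+g_L) + H(g_S−g_L)]/(r−g_L), with H = 14/2 = 7.
P₀ = 6.26 × [(1+0.031) + 7×(0.262−0.031)] / (0.1056−0.031)
   = 6.26 × 2.6480 / 0.0746 = 222.2048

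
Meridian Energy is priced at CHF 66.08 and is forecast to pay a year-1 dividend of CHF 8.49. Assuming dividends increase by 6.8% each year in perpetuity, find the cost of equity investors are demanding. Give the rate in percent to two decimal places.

Rearranging the constant-growth DDM: r = D₁/P₀ + g.
r = 8.4900 / 66.08 + 0.068 = 0.12848 + 0.068 = 0.19648

19.65%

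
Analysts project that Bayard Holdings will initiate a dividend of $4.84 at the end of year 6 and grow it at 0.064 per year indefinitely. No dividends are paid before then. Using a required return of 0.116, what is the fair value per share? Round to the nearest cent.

$53.77

Deferred-dividend DDM. At t=5 the remaining stream is a growing perpetuity with first payment D_6 = 4.84.
V_5 = D_6/(r−g) = 4.84/(0.116−0.064) = 93.0769
P₀ = V_5/(1+r)^5 = 93.0769/(1+0.116)^5 = 53.7676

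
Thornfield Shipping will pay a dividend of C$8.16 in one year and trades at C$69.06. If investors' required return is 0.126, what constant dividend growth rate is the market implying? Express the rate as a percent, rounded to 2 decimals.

0.78%

From P₀ = D₁/(r − g), the implied growth is g = r − D₁/P₀.
g = 0.126 − 8.16/69.06 = 0.126 − 0.11816 = 0.00784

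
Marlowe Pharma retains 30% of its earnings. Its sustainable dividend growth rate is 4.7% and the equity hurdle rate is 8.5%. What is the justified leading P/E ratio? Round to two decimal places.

Payout ratio b = 1 − 0.30 = 0.70.
Justified leading P/E = b/(r−g) = 0.70/(0.085−0.047) = 18.4211

18.42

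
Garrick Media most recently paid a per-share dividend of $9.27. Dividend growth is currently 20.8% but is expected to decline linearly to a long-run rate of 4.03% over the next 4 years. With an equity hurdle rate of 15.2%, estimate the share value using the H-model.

$114.17

H-model: P₀ = D₀[(1+g_L) + H(g_S−g_L)]/(r−g_L), with H = 4/2 = 2.
P₀ = 9.27 × [(1+0.0403) + 2×(0.208−0.0403)] / (0.152−0.0403)
   = 9.27 × 1.3757 / 0.1117 = 114.1696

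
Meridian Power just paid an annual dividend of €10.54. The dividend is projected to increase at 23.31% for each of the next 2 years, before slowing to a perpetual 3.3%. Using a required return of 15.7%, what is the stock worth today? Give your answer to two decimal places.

Two-stage DDM. Project D₁…D_2 at 0.2331, terminal growth 0.033, discount at r = 0.157.
D_1 = 12.9969
D_2 = 16.0264
Terminal value at t=2: TV = D_3/(r−g) = 16.5553/(0.157−0.033) = 133.5106
P₀ = 12.9969/(1+0.157)^1 + 16.0264/(1+0.157)^2 + 133.5106/(1+0.157)^2 = 122.9407

€122.94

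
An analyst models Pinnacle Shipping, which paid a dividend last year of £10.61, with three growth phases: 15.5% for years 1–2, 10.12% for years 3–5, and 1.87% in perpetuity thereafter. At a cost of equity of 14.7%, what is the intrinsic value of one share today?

£126.80

Three-stage DDM. Project D₁…D_5; terminal Gordon value at t=5 with g = 0.0187; discount at r = 0.147.
D_1 = 12.2546
D_2 = 14.1540
D_3 = 15.5864
D_4 = 17.1637
D_5 = 18.9007
TV_5 = 19.2541/(0.147−0.0187) = 150.0713
P₀ = Σ Dₜ/(1+r)ᵗ + TV_5/(1+r)^5 = 126.8013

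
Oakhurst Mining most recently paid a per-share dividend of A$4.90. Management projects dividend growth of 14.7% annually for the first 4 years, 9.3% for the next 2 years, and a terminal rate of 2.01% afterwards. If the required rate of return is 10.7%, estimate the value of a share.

A$97.15

Three-stage DDM. Project D₁…D_6; terminal Gordon value at t=6 with g = 0.0201; discount at r = 0.107.
D_1 = 5.6203
D_2 = 6.4465
D_3 = 7.3941
D_4 = 8.4811
D_5 = 9.2698
D_6 = 10.1319
TV_6 = 10.3355/(0.107−0.0201) = 118.9359
P₀ = Σ Dₜ/(1+r)ᵗ + TV_6/(1+r)^6 = 97.1464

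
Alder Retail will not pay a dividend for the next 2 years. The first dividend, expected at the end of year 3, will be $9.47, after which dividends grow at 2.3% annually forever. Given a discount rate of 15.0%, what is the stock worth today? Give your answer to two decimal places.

Deferred-dividend DDM. At t=2 the remaining stream is a growing perpetuity with first payment D_3 = 9.47.
V_2 = D_3/(r−g) = 9.47/(0.15−0.023) = 74.5669
P₀ = V_2/(1+r)^2 = 74.5669/(1+0.15)^2 = 56.3833

$56.38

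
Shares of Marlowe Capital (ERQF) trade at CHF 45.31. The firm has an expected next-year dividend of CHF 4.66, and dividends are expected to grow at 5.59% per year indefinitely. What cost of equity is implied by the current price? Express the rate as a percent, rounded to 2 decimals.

Rearranging the constant-growth DDM: r = D₁/P₀ + g.
r = 4.6600 / 45.31 + 0.0559 = 0.10285 + 0.0559 = 0.15875

15.87%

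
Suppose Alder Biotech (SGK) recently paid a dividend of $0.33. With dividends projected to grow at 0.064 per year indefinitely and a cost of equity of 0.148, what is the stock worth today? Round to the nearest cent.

Gordon growth model: P₀ = D₁/(r − g). D₁ = 0.33 × (1 + 0.064) = 0.3511.
P₀ = 0.3511 / (0.148 − 0.064) = 0.3511 / 0.084 = 4.1800

$4.18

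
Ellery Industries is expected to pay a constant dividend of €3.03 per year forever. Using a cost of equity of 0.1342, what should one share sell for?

Zero-growth DDM (perpetuity): P₀ = D/r = 3.03 / 0.1342 = 22.5782

€22.58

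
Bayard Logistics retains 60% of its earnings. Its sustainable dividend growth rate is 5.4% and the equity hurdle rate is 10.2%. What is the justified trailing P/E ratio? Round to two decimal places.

Payout ratio b = 1 − 0.60 = 0.40.
Justified trailing P/E = b(1+g)/(r−g) = 0.40×(1+0.054)/(0.102−0.054) = 8.7833

8.78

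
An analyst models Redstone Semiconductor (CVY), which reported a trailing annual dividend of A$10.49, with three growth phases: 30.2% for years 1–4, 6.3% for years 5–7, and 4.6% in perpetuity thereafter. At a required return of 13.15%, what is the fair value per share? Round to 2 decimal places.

A$295.64

Three-stage DDM. Project D₁…D_7; terminal Gordon value at t=7 with g = 0.046; discount at r = 0.1315.
D_1 = 13.6580
D_2 = 17.7827
D_3 = 23.1531
D_4 = 30.1453
D_5 = 32.0444
D_6 = 34.0632
D_7 = 36.2092
TV_7 = 37.8748/(0.1315−0.046) = 442.9807
P₀ = Σ Dₜ/(1+r)ᵗ + TV_7/(1+r)^7 = 295.6447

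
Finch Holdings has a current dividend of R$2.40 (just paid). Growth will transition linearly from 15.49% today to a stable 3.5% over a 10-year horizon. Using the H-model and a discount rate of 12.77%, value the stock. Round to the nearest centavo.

R$42.32

H-model: P₀ = D₀[(1+g_L) + H(g_S−g_L)]/(r−g_L), with H = 10/2 = 5.
P₀ = 2.40 × [(1+0.035) + 5×(0.1549−0.035)] / (0.1277−0.035)
   = 2.40 × 1.6345 / 0.0927 = 42.3172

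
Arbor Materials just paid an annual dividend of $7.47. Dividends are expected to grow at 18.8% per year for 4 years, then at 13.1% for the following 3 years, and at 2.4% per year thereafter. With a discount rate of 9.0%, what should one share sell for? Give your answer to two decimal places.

$253.99

Three-stage DDM. Project D₁…D_7; terminal Gordon value at t=7 with g = 0.024; discount at r = 0.09.
D_1 = 8.8744
D_2 = 10.5427
D_3 = 12.5248
D_4 = 14.8794
D_5 = 16.8286
D_6 = 19.0332
D_7 = 21.5265
TV_7 = 22.0432/(0.09−0.024) = 333.9875
P₀ = Σ Dₜ/(1+r)ᵗ + TV_7/(1+r)^7 = 253.9923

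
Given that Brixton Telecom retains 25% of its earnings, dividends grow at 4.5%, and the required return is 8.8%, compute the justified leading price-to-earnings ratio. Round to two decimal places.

17.44

Payout ratio b = 1 − 0.25 = 0.75.
Justified leading P/E = b/(r−g) = 0.75/(0.088−0.045) = 17.4419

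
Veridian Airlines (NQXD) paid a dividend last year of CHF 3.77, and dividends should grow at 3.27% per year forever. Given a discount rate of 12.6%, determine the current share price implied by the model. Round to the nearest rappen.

Gordon growth model: P₀ = D₁/(r − g). D₁ = 3.77 × (1 + 0.0327) = 3.8933.
P₀ = 3.8933 / (0.126 − 0.0327) = 3.8933 / 0.0933 = 41.7286

CHF 41.73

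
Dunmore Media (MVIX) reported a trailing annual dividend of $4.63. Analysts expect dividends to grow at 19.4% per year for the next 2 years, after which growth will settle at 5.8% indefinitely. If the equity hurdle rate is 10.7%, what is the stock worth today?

Two-stage DDM. Project D₁…D_2 at 0.194, terminal growth 0.058, discount at r = 0.107.
D_1 = 5.5282
D_2 = 6.6007
Terminal value at t=2: TV = D_3/(r−g) = 6.9835/(0.107−0.058) = 142.5211
P₀ = 5.5282/(1+0.107)^1 + 6.6007/(1+0.107)^2 + 142.5211/(1+0.107)^2 = 126.6814

$126.68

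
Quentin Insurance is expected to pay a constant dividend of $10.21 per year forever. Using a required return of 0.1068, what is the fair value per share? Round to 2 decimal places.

Zero-growth DDM (perpetuity): P₀ = D/r = 10.21 / 0.1068 = 95.5993

$95.60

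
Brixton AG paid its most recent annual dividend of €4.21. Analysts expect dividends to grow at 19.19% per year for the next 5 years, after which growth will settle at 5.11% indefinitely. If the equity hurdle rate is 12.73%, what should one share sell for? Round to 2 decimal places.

€101.69

Two-stage DDM. Project D₁…D_5 at 0.1919, terminal growth 0.0511, discount at r = 0.1273.
D_1 = 5.0179
D_2 = 5.9808
D_3 = 7.1286
D_4 = 8.4965
D_5 = 10.1270
Terminal value at t=5: TV = D_6/(r−g) = 10.6445/(0.1273−0.0511) = 139.6916
P₀ = 5.0179/(1+0.1273)^1 + 5.9808/(1+0.1273)^2 + 7.1286/(1+0.1273)^3 + 8.4965/(1+0.1273)^4 + 10.1270/(1+0.1273)^5 + 139.6916/(1+0.1273)^5 = 101.6888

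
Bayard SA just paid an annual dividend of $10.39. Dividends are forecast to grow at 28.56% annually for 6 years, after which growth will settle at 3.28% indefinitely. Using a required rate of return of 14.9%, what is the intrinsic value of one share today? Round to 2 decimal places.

$275.27

Two-stage DDM. Project D₁…D_6 at 0.2856, terminal growth 0.0328, discount at r = 0.149.
D_1 = 13.3574
D_2 = 17.1723
D_3 = 22.0766
D_4 = 28.3817
D_5 = 36.4876
D_6 = 46.9084
Terminal value at t=6: TV = D_7/(r−g) = 48.4470/(0.149−0.0328) = 416.9278
P₀ = 13.3574/(1+0.149)^1 + 17.1723/(1+0.149)^2 + 22.0766/(1+0.149)^3 + 28.3817/(1+0.149)^4 + 36.4876/(1+0.149)^5 + 46.9084/(1+0.149)^6 + 416.9278/(1+0.149)^6 = 275.2686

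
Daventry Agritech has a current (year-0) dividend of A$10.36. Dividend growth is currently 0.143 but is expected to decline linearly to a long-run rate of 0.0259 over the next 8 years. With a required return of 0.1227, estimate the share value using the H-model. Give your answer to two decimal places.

A$159.93

H-model: P₀ = D₀[(1+g_L) + H(g_S−g_L)]/(r−g_L), with H = 8/2 = 4.
P₀ = 10.36 × [(1+0.0259) + 4×(0.143−0.0259)] / (0.1227−0.0259)
   = 10.36 × 1.4943 / 0.0968 = 159.9271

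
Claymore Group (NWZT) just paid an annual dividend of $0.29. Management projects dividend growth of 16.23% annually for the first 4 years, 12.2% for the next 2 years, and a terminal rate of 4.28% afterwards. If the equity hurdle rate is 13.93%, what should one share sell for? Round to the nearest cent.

Three-stage DDM. Project D₁…D_6; terminal Gordon value at t=6 with g = 0.0428; discount at r = 0.1393.
D_1 = 0.3371
D_2 = 0.3918
D_3 = 0.4554
D_4 = 0.5293
D_5 = 0.5938
D_6 = 0.6663
TV_6 = 0.6948/(0.1393−0.0428) = 7.2000
P₀ = Σ Dₜ/(1+r)ᵗ + TV_6/(1+r)^6 = 5.1261

$5.13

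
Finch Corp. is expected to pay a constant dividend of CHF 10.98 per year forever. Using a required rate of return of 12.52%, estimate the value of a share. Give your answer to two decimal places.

CHF 87.70

Zero-growth DDM (perpetuity): P₀ = D/r = 10.98 / 0.1252 = 87.6997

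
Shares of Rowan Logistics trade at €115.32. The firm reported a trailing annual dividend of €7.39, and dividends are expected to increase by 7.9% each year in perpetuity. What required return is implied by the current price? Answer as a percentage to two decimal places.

14.81%

Rearranging the constant-growth DDM: r = D₁/P₀ + g.
D₁ = 7.39 × (1 + 0.079) = 7.9738.
r = 7.9738 / 115.32 + 0.079 = 0.06915 + 0.079 = 0.14815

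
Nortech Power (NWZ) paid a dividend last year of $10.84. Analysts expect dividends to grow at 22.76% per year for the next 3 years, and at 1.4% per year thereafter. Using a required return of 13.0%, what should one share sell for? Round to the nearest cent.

$159.96

Two-stage DDM. Project D₁…D_3 at 0.2276, terminal growth 0.014, discount at r = 0.13.
D_1 = 13.3072
D_2 = 16.3359
D_3 = 20.0539
Terminal value at t=3: TV = D_4/(r−g) = 20.3347/(0.13−0.014) = 175.2992
P₀ = 13.3072/(1+0.13)^1 + 16.3359/(1+0.13)^2 + 20.0539/(1+0.13)^3 + 175.2992/(1+0.13)^3 = 159.9592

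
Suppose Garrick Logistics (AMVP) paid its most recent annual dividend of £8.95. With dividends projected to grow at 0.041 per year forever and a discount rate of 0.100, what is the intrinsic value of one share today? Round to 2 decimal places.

£157.91

Gordon growth model: P₀ = D₁/(r − g). D₁ = 8.95 × (1 + 0.041) = 9.3169.
P₀ = 9.3169 / (0.1 − 0.041) = 9.3169 / 0.059 = 157.9144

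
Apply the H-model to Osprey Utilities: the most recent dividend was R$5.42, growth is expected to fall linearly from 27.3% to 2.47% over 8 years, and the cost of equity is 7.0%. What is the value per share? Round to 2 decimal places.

H-model: P₀ = D₀[(1+g_L) + H(g_S−g_L)]/(r−g_L), with H = 8/2 = 4.
P₀ = 5.42 × [(1+0.0247) + 4×(0.273−0.0247)] / (0.07−0.0247)
   = 5.42 × 2.0179 / 0.0453 = 241.4353

R$241.44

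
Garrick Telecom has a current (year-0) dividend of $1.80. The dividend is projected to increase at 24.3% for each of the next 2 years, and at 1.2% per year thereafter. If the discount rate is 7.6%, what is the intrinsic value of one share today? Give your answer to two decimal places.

Two-stage DDM. Project D₁…D_2 at 0.243, terminal growth 0.012, discount at r = 0.076.
D_1 = 2.2374
D_2 = 2.7811
Terminal value at t=2: TV = D_3/(r−g) = 2.8145/(0.076−0.012) = 43.9760
P₀ = 2.2374/(1+0.076)^1 + 2.7811/(1+0.076)^2 + 43.9760/(1+0.076)^2 = 42.4646

$42.46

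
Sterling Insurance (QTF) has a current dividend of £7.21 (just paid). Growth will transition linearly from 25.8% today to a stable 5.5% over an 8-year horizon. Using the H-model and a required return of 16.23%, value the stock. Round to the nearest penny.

£125.45

H-model: P₀ = D₀[(1+g_L) + H(g_S−g_L)]/(r−g_L), with H = 8/2 = 4.
P₀ = 7.21 × [(1+0.055) + 4×(0.258−0.055)] / (0.1623−0.055)
   = 7.21 × 1.8670 / 0.1073 = 125.4527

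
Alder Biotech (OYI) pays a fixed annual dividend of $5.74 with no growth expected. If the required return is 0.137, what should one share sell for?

$41.90

Zero-growth DDM (perpetuity): P₀ = D/r = 5.74 / 0.137 = 41.8978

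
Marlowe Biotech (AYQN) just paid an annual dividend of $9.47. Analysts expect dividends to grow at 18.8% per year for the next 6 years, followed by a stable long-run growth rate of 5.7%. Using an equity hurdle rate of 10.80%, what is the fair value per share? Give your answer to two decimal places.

Two-stage DDM. Project D₁…D_6 at 0.188, terminal growth 0.057, discount at r = 0.108.
D_1 = 11.2504
D_2 = 13.3654
D_3 = 15.8781
D_4 = 18.8632
D_5 = 22.4095
D_6 = 26.6225
Terminal value at t=6: TV = D_7/(r−g) = 28.1400/(0.108−0.057) = 551.7641
P₀ = 11.2504/(1+0.108)^1 + 13.3654/(1+0.108)^2 + 15.8781/(1+0.108)^3 + 18.8632/(1+0.108)^4 + 22.4095/(1+0.108)^5 + 26.6225/(1+0.108)^6 + 551.7641/(1+0.108)^6 = 371.2420

$371.24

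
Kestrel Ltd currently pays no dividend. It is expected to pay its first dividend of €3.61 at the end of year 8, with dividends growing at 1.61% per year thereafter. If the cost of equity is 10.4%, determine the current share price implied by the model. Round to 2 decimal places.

Deferred-dividend DDM. At t=7 the remaining stream is a growing perpetuity with first payment D_8 = 3.61.
V_7 = D_8/(r−g) = 3.61/(0.104−0.0161) = 41.0694
P₀ = V_7/(1+r)^7 = 41.0694/(1+0.104)^7 = 20.5464

€20.55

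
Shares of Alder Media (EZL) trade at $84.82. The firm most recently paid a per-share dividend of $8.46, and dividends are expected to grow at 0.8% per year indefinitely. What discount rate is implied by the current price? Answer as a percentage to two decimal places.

10.85%

Rearranging the constant-growth DDM: r = D₁/P₀ + g.
D₁ = 8.46 × (1 + 0.008) = 8.5277.
r = 8.5277 / 84.82 + 0.008 = 0.10054 + 0.008 = 0.10854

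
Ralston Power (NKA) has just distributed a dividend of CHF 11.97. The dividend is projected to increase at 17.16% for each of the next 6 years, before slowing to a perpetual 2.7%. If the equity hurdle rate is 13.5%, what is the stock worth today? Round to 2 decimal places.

CHF 218.08

Two-stage DDM. Project D₁…D_6 at 0.1716, terminal growth 0.027, discount at r = 0.135.
D_1 = 14.0241
D_2 = 16.4306
D_3 = 19.2501
D_4 = 22.5534
D_5 = 26.4235
D_6 = 30.9578
Terminal value at t=6: TV = D_7/(r−g) = 31.7937/(0.135−0.027) = 294.3859
P₀ = 14.0241/(1+0.135)^1 + 16.4306/(1+0.135)^2 + 19.2501/(1+0.135)^3 + 22.5534/(1+0.135)^4 + 26.4235/(1+0.135)^5 + 30.9578/(1+0.135)^6 + 294.3859/(1+0.135)^6 = 218.0783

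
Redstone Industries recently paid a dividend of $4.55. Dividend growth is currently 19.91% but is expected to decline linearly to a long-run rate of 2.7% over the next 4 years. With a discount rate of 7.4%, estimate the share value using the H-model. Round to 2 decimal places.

H-model: P₀ = D₀[(1+g_L) + H(g_S−g_L)]/(r−g_L), with H = 4/2 = 2.
P₀ = 4.55 × [(1+0.027) + 2×(0.1991−0.027)] / (0.074−0.027)
   = 4.55 × 1.3712 / 0.047 = 132.7438

$132.74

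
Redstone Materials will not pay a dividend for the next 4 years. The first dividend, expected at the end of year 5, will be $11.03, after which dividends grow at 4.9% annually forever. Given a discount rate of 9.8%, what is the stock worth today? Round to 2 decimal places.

$154.87

Deferred-dividend DDM. At t=4 the remaining stream is a growing perpetuity with first payment D_5 = 11.03.
V_4 = D_5/(r−g) = 11.03/(0.098−0.049) = 225.1020
P₀ = V_4/(1+r)^4 = 225.1020/(1+0.098)^4 = 154.8710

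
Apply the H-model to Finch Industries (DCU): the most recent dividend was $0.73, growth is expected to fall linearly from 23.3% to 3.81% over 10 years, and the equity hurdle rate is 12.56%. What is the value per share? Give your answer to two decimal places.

H-model: P₀ = D₀[(1+g_L) + H(g_S−g_L)]/(r−g_L), with H = 10/2 = 5.
P₀ = 0.73 × [(1+0.0381) + 5×(0.233−0.0381)] / (0.1256−0.0381)
   = 0.73 × 2.0126 / 0.0875 = 16.7908

$16.79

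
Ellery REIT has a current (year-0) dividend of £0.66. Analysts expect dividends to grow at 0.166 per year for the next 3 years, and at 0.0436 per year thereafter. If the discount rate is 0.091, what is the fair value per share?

Two-stage DDM. Project D₁…D_3 at 0.166, terminal growth 0.0436, discount at r = 0.091.
D_1 = 0.7696
D_2 = 0.8973
D_3 = 1.0463
Terminal value at t=3: TV = D_4/(r−g) = 1.0919/(0.091−0.0436) = 23.0354
P₀ = 0.7696/(1+0.091)^1 + 0.8973/(1+0.091)^2 + 1.0463/(1+0.091)^3 + 23.0354/(1+0.091)^3 = 20.0036

£20.00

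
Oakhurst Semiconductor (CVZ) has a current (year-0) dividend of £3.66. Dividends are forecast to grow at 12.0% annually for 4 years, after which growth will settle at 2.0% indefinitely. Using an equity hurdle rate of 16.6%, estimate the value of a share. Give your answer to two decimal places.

Two-stage DDM. Project D₁…D_4 at 0.12, terminal growth 0.02, discount at r = 0.166.
D_1 = 4.0992
D_2 = 4.5911
D_3 = 5.1420
D_4 = 5.7591
Terminal value at t=4: TV = D_5/(r−g) = 5.8743/(0.166−0.02) = 40.2347
P₀ = 4.0992/(1+0.166)^1 + 4.5911/(1+0.166)^2 + 5.1420/(1+0.166)^3 + 5.7591/(1+0.166)^4 + 40.2347/(1+0.166)^4 = 35.0193

£35.02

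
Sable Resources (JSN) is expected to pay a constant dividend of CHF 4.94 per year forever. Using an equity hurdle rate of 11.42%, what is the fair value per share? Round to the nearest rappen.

Zero-growth DDM (perpetuity): P₀ = D/r = 4.94 / 0.1142 = 43.2574

CHF 43.26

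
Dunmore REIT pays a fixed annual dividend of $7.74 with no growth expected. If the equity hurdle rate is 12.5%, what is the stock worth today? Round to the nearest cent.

Zero-growth DDM (perpetuity): P₀ = D/r = 7.74 / 0.125 = 61.9200

$61.92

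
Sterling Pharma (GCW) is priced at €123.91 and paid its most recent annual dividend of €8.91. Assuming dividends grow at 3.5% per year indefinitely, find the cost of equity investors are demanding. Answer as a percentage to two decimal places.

Rearranging the constant-growth DDM: r = D₁/P₀ + g.
D₁ = 8.91 × (1 + 0.035) = 9.2218.
r = 9.2218 / 123.91 + 0.035 = 0.07442 + 0.035 = 0.10942

10.94%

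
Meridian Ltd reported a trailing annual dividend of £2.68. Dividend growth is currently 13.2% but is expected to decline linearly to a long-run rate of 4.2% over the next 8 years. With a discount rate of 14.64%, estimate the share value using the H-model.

H-model: P₀ = D₀[(1+g_L) + H(g_S−g_L)]/(r−g_L), with H = 8/2 = 4.
P₀ = 2.68 × [(1+0.042) + 4×(0.132−0.042)] / (0.1464−0.042)
   = 2.68 × 1.4020 / 0.1044 = 35.9900

£35.99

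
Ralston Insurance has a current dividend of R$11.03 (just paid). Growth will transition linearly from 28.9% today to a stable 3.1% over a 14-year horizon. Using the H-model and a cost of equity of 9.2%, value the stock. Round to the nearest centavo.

R$512.99

H-model: P₀ = D₀[(1+g_L) + H(g_S−g_L)]/(r−g_L), with H = 14/2 = 7.
P₀ = 11.03 × [(1+0.031) + 7×(0.289−0.031)] / (0.092−0.031)
   = 11.03 × 2.8370 / 0.061 = 512.9854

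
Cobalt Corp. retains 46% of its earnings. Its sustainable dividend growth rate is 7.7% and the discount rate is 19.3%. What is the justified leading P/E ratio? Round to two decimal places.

Payout ratio b = 1 − 0.46 = 0.54.
Justified leading P/E = b/(r−g) = 0.54/(0.193−0.077) = 4.6552

4.66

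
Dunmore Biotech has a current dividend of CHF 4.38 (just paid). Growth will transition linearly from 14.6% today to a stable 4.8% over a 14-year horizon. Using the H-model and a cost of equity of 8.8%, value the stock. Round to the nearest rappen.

CHF 189.87

H-model: P₀ = D₀[(1+g_L) + H(g_S−g_L)]/(r−g_L), with H = 14/2 = 7.
P₀ = 4.38 × [(1+0.048) + 7×(0.146−0.048)] / (0.088−0.048)
   = 4.38 × 1.7340 / 0.04 = 189.8730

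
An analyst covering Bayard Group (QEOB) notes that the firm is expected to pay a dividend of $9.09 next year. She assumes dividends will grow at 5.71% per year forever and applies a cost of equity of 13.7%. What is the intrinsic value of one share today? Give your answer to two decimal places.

$113.77

Gordon growth model: P₀ = D₁/(r − g), with D₁ = 9.09 given directly.
P₀ = 9.0900 / (0.137 − 0.0571) = 9.0900 / 0.0799 = 113.7672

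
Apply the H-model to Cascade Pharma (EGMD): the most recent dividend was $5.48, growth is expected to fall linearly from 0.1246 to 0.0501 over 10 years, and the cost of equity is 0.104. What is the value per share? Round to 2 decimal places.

$144.64

H-model: P₀ = D₀[(1+g_L) + H(g_S−g_L)]/(r−g_L), with H = 10/2 = 5.
P₀ = 5.48 × [(1+0.0501) + 5×(0.1246−0.0501)] / (0.104−0.0501)
   = 5.48 × 1.4226 / 0.0539 = 144.6354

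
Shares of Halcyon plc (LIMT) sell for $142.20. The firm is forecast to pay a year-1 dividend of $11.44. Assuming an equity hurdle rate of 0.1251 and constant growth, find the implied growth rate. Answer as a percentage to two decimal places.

4.46%

From P₀ = D₁/(r − g), the implied growth is g = r − D₁/P₀.
g = 0.1251 − 11.44/142.20 = 0.1251 − 0.08045 = 0.04465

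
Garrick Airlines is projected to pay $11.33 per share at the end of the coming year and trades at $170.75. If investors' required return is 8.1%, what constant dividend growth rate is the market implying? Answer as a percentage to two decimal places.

From P₀ = D₁/(r − g), the implied growth is g = r − D₁/P₀.
g = 0.081 − 11.33/170.75 = 0.081 − 0.06635 = 0.01465

1.46%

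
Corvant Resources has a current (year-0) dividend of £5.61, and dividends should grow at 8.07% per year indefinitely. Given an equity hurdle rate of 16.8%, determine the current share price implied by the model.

£69.45

Gordon growth model: P₀ = D₁/(r − g). D₁ = 5.61 × (1 + 0.0807) = 6.0627.
P₀ = 6.0627 / (0.168 − 0.0807) = 6.0627 / 0.0873 = 69.4470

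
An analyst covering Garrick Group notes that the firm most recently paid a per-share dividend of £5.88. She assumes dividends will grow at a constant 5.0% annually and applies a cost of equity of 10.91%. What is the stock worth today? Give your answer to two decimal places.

Gordon growth model: P₀ = D₁/(r − g). D₁ = 5.88 × (1 + 0.05) = 6.1740.
P₀ = 6.1740 / (0.1091 − 0.05) = 6.1740 / 0.0591 = 104.4670

£104.47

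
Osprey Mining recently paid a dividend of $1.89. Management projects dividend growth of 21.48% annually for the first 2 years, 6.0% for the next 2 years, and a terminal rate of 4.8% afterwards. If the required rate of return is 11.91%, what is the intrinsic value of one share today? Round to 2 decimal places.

$37.84

Three-stage DDM. Project D₁…D_4; terminal Gordon value at t=4 with g = 0.048; discount at r = 0.1191.
D_1 = 2.2960
D_2 = 2.7891
D_3 = 2.9565
D_4 = 3.1339
TV_4 = 3.2843/(0.1191−0.048) = 46.1929
P₀ = Σ Dₜ/(1+r)ᵗ + TV_4/(1+r)^4 = 37.8371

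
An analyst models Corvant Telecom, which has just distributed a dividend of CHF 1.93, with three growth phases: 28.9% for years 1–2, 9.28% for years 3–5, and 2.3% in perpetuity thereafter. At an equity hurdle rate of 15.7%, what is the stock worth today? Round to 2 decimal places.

Three-stage DDM. Project D₁…D_5; terminal Gordon value at t=5 with g = 0.023; discount at r = 0.157.
D_1 = 2.4878
D_2 = 3.2067
D_3 = 3.5043
D_4 = 3.8295
D_5 = 4.1849
TV_5 = 4.2812/(0.157−0.023) = 31.9489
P₀ = Σ Dₜ/(1+r)ᵗ + TV_5/(1+r)^5 = 26.3733

CHF 26.37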